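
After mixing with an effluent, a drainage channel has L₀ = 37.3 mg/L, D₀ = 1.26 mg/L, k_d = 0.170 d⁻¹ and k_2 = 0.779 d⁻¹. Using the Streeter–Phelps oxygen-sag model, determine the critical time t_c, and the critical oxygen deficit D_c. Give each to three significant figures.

t_c ≈ 2.29 d; D_c ≈ 5.52 mg/L

t_c = [1/(k_2−k_d)] ln[(k_2/k_d)(1 − D₀(k_2−k_d)/(k_d L₀))]
= [1/(0.779−0.170)] ln[(0.779/0.170)(1 − 1.26×0.6090/(0.170×37.3))]
= (1/0.6090) ln[4.582 × 0.8790] = 1.642 × ln(4.028) = 1.642 × 1.393 = 2.288 d.
L(t_c) = L₀ e^(−k_d t_c) = 37.3 × 0.6778 = 25.28 mg/L, and at the critical point k_2 D_c = k_d L, so D_c = (0.170/0.779) × 25.28 = 5.517 mg/L.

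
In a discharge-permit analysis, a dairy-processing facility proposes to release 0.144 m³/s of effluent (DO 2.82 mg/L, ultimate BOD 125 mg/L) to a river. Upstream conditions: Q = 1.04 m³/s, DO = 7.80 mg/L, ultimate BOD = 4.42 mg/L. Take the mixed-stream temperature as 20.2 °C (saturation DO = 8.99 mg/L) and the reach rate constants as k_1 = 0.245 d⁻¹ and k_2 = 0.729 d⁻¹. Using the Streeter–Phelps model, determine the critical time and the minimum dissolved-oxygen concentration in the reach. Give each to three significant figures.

t_c ≈ 1.83 d; minimum DO ≈ 4.89 mg/L

Mixed DO = (1.04×7.80 + 0.144×2.82)/(1.04+0.144) = 8.518/1.184 = 7.194 mg/L.
Mixed L₀ = (1.04×4.42 + 0.144×125)/(1.184) = 22.60/1.184 = 19.09 mg/L.
Initial deficit D₀ = C_s − DO₀ = 8.99 − 7.194 = 1.796 mg/L.
t_c = (1/0.4840) ln[(0.729/0.245)(1 − 1.796×0.4840/(0.245×19.09))] = 2.066 × ln(2.422) = 1.828 d.
D_c = (0.245/0.729) × 19.09 × e^(−0.245×1.828) = 0.3361 × 19.09 × 0.6390 = 4.098 mg/L.
Minimum DO = 8.99 − 4.098 = 4.892 mg/L.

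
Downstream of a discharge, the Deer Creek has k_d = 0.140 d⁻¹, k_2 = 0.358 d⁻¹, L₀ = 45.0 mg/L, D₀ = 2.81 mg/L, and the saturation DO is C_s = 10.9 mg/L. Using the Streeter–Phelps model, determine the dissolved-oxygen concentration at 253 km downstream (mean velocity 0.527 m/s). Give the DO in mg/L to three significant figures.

Travel time t = x/v = 253 km / (0.527 m/s) = 253000 m / 0.527 m/s = 480100 s = 5.556 d.
k_d L₀/(k_2−k_d) = 0.140×45.0/(0.358−0.140) = 6.300/0.2180 = 28.90 mg/L.
e^(−k_d t) = e^(−0.140×5.556) = 0.4594; e^(−k_2 t) = e^(−0.358×5.556) = 0.1368.
D = 28.90 × (0.4594 − 0.1368) + 2.81 × 0.1368 = 9.322 + 0.3844 = 9.706 mg/L.
DO = C_s − D = 10.9 − 9.706 = 1.194 mg/L.

DO ≈ 1.19 mg/L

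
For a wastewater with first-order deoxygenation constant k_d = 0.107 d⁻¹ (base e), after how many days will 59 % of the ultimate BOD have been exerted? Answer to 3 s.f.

y/L₀ = 1 − e^(−k_d t) = 0.59 ⇒ e^(−k_d t) = 0.410
t = −ln(0.410) / 0.107 = 0.8916 / 0.107 = 8.333 d.

t ≈ 8.33 d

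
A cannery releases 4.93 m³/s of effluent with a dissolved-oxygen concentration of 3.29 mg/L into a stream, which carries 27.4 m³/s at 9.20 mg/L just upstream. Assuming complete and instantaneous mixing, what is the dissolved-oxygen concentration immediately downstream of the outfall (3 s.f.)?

8.30 mg/L

Flow-weighted mixing: C = (Q_r C_r + Q_w C_w)/(Q_r + Q_w)
= (27.4×9.20 + 4.93×3.29)/(27.4 + 4.93) = 268.3/32.33 = 8.299 mg/L.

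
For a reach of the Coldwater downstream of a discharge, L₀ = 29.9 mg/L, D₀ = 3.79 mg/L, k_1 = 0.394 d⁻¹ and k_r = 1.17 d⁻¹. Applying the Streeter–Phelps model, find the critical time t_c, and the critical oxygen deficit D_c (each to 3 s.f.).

At the critical point dD/dt = 0, so k_1 L₀ e^(−k_1 t) = k_r D. Substituting D(t) from the Streeter–Phelps equation and solving for t gives
t_c = ln[(k_r/k_1)(1 − D₀(k_r−k_1)/(k_1 L₀))] / (k_r−k_1).
Here k_r−k_1 = 0.7760 d⁻¹ and 1 − D₀(k_r−k_1)/(k_1 L₀) = 1 − 3.79×0.7760/(0.394×29.9) = 0.7503, so
t_c = ln(2.970 × 0.7503) / 0.7760 = 0.8012 / 0.7760 = 1.032 d.
L(t_c) = L₀ e^(−k_1 t_c) = 29.9 × 0.6658 = 19.91 mg/L, and at the critical point k_r D_c = k_1 L, so D_c = (0.394/1.17) × 19.91 = 6.704 mg/L.

t_c ≈ 1.03 d; D_c ≈ 6.70 mg/L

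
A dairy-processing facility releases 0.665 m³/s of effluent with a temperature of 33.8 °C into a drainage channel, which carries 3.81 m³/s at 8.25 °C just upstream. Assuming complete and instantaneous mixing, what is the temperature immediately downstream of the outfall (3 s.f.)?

Flow-weighted mixing: C = (Q_r C_r + Q_w C_w)/(Q_r + Q_w)
= (3.81×8.25 + 0.665×33.8)/(3.81 + 0.665) = 53.91/4.475 = 12.05 °C.

12.0 °C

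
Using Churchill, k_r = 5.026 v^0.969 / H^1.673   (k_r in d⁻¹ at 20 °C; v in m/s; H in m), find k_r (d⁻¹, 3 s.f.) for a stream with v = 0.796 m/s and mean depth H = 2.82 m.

k_r ≈ 0.711 d⁻¹

k_r = 5.026 × 0.796^0.969 / 2.82^1.673 = 5.026 × 0.8016 / 5.666 = 0.7111 d⁻¹.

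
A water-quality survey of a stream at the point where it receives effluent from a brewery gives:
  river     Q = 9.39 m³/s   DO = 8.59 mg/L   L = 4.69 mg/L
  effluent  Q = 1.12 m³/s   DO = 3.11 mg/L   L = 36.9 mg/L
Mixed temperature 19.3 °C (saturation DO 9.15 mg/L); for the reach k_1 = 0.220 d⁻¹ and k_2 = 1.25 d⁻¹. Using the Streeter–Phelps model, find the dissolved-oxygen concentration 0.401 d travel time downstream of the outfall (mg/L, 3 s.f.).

DO ≈ 7.92 mg/L

Mixed DO = (9.39×8.59 + 1.12×3.11)/(9.39+1.12) = 84.14/10.51 = 8.006 mg/L.
Mixed L₀ = (9.39×4.69 + 1.12×36.9)/(10.51) = 85.37/10.51 = 8.122 mg/L.
Initial deficit D₀ = C_s − DO₀ = 9.15 − 8.006 = 1.144 mg/L.
D(0.401) = [0.220×8.122/(1.25−0.220)](e^(−0.220×0.401) − e^(−1.25×0.401)) + 1.144 e^(−1.25×0.401)
= 1.735 × (0.9156 − 0.6058) + 1.144 × 0.6058 = 1.230 mg/L.
DO = 9.15 − 1.230 = 7.920 mg/L.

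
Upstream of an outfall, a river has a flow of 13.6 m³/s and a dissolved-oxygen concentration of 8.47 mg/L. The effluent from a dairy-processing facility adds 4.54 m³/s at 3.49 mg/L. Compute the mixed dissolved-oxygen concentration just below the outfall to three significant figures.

7.22 mg/L

Flow-weighted mixing: C = (Q_r C_r + Q_w C_w)/(Q_r + Q_w)
= (13.6×8.47 + 4.54×3.49)/(13.6 + 4.54) = 131.0/18.14 = 7.224 mg/L.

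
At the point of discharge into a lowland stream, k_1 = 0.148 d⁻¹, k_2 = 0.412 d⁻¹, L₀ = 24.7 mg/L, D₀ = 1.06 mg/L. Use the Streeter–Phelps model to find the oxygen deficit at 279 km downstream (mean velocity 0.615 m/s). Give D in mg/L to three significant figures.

D ≈ 4.90 mg/L

Travel time t = x/v = 279 km / (0.615 m/s) = 279000 m / 0.615 m/s = 453700 s = 5.251 d.
k_1 L₀/(k_2−k_1) = 0.148×24.7/(0.412−0.148) = 3.656/0.2640 = 13.85 mg/L.
e^(−k_1 t) = e^(−0.148×5.251) = 0.4597; e^(−k_2 t) = e^(−0.412×5.251) = 0.1149.
D = 13.85 × (0.4597 − 0.1149) + 1.06 × 0.1149 = 4.774 + 0.1218 = 4.896 mg/L.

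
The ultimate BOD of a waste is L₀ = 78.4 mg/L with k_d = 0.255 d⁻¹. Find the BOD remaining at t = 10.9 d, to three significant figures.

L ≈ 4.87 mg/L

L_t = L₀ e^(−k_d t) = 78.4 × e^(−0.255×10.9) = 78.4 × 0.06207 = 4.866 mg/L.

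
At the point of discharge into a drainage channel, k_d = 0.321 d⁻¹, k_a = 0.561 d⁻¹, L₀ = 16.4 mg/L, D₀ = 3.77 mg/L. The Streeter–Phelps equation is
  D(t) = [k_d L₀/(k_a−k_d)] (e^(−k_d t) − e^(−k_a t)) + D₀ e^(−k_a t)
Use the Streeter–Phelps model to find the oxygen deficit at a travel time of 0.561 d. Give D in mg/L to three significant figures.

D ≈ 5.06 mg/L

k_d L₀/(k_a−k_d) = 0.321×16.4/(0.561−0.321) = 5.264/0.2400 = 21.93 mg/L.
e^(−k_d t) = e^(−0.321×0.5610) = 0.8352; e^(−k_a t) = e^(−0.561×0.5610) = 0.7300.
D = 21.93 × (0.8352 − 0.7300) + 3.77 × 0.7300 = 2.308 + 2.752 = 5.060 mg/L.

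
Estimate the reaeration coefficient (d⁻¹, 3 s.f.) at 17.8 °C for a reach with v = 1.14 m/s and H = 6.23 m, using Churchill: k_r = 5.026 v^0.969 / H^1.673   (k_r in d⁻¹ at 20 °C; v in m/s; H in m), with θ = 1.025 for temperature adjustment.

k_r(20) = 5.026 × 1.14^0.969 / 6.23^1.673 = 5.026 × 1.135 / 21.34 = 0.2674 d⁻¹.
k_r(17.8) = 0.2674 × 1.025^(17.8−20) = 0.2674 × 0.9471 = 0.2533 d⁻¹.

k_r ≈ 0.253 d⁻¹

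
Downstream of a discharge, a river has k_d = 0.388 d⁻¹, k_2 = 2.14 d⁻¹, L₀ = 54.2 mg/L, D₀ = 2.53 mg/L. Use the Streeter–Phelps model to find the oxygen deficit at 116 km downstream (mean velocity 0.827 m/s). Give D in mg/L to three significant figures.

D ≈ 6.10 mg/L

Travel time t = x/v = 116 km / (0.827 m/s) = 116000 m / 0.827 m/s = 140300 s = 1.623 d.
k_d L₀/(k_2−k_d) = 0.388×54.2/(2.14−0.388) = 21.03/1.752 = 12.00 mg/L.
e^(−k_d t) = e^(−0.388×1.623) = 0.5326; e^(−k_2 t) = e^(−2.14×1.623) = 0.03099.
D = 12.00 × (0.5326 − 0.03099) + 2.53 × 0.03099 = 6.022 + 0.07840 = 6.100 mg/L.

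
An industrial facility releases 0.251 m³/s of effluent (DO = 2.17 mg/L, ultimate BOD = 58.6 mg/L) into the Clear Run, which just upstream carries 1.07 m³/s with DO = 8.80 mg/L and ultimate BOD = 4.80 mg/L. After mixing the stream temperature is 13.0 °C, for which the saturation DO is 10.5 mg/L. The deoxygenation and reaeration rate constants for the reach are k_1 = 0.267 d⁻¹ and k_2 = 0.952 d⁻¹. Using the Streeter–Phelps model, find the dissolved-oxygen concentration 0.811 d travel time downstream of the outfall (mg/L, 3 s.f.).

Mixed DO = (1.07×8.80 + 0.251×2.17)/(1.07+0.251) = 9.961/1.321 = 7.540 mg/L.
Mixed L₀ = (1.07×4.80 + 0.251×58.6)/(1.321) = 19.84/1.321 = 15.02 mg/L.
Initial deficit D₀ = C_s − DO₀ = 10.5 − 7.540 = 2.960 mg/L.
D(0.811) = [0.267×15.02/(0.952−0.267)](e^(−0.267×0.811) − e^(−0.952×0.811)) + 2.960 e^(−0.952×0.811)
= 5.855 × (0.8053 − 0.4621) + 2.960 × 0.4621 = 3.377 mg/L.
DO = 10.5 − 3.377 = 7.123 mg/L.

DO ≈ 7.12 mg/L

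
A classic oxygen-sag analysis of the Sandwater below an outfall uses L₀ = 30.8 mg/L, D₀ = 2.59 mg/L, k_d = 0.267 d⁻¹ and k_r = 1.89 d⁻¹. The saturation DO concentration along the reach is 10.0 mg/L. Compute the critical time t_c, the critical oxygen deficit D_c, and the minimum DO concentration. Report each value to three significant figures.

At the critical point dD/dt = 0, so k_d L₀ e^(−k_d t) = k_r D. Substituting D(t) from the Streeter–Phelps equation and solving for t gives
t_c = ln[(k_r/k_d)(1 − D₀(k_r−k_d)/(k_d L₀))] / (k_r−k_d).
Here k_r−k_d = 1.623 d⁻¹ and 1 − D₀(k_r−k_d)/(k_d L₀) = 1 − 2.59×1.623/(0.267×30.8) = 0.4888, so
t_c = ln(7.079 × 0.4888) / 1.623 = 1.241 / 1.623 = 0.7649 d.
L(t_c) = L₀ e^(−k_d t_c) = 30.8 × 0.8153 = 25.11 mg/L, and at the critical point k_r D_c = k_d L, so D_c = (0.267/1.89) × 25.11 = 3.547 mg/L.
Minimum DO = C_s − D_c = 10.0 − 3.547 = 6.453 mg/L.

t_c ≈ 0.765 d; D_c ≈ 3.55 mg/L; min DO ≈ 6.45 mg/L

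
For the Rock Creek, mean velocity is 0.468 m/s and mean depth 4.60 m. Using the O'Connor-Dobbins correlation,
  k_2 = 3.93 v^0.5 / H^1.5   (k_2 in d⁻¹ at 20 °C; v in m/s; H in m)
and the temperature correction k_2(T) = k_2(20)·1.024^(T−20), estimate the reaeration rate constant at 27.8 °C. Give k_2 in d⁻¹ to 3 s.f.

k_2(20) = 3.93 × 0.468^0.5 / 4.60^1.5 = 3.93 × 0.6841 / 9.866 = 0.2725 d⁻¹.
k_2(27.8) = 0.2725 × 1.024^(27.8−20) = 0.2725 × 1.203 = 0.3279 d⁻¹.

k_2 ≈ 0.328 d⁻¹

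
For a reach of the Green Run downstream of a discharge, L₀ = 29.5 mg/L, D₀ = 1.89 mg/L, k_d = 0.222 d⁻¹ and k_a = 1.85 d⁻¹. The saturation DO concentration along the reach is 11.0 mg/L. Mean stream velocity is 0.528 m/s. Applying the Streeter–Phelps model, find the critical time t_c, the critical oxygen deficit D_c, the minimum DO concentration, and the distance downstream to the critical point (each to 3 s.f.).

t_c ≈ 0.913 d; D_c ≈ 2.89 mg/L; min DO ≈ 8.11 mg/L; x_c ≈ 41.6 km

At the critical point dD/dt = 0, so k_d L₀ e^(−k_d t) = k_a D. Substituting D(t) from the Streeter–Phelps equation and solving for t gives
t_c = ln[(k_a/k_d)(1 − D₀(k_a−k_d)/(k_d L₀))] / (k_a−k_d).
Here k_a−k_d = 1.628 d⁻¹ and 1 − D₀(k_a−k_d)/(k_d L₀) = 1 − 1.89×1.628/(0.222×29.5) = 0.5302, so
t_c = ln(8.333 × 0.5302) / 1.628 = 1.486 / 1.628 = 0.9126 d.
D_c = (k_d/k_a) L₀ e^(−k_d t_c) = (0.222/1.85) × 29.5 × e^(−0.222×0.9126) = 0.1200 × 29.5 × 0.8166 = 2.891 mg/L.
Minimum DO = C_s − D_c = 11.0 − 2.891 = 8.109 mg/L.
x_c = v t_c = 0.528 m/s × 0.9126 d × 86400 s/d = 41630 m ≈ 41.6 km.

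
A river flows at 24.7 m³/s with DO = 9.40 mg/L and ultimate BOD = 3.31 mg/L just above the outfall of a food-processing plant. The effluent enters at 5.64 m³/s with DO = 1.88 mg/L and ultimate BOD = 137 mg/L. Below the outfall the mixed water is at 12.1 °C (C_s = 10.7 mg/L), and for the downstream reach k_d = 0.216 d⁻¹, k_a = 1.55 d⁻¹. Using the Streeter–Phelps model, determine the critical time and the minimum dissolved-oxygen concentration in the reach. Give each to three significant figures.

Mixed DO = (24.7×9.40 + 5.64×1.88)/(24.7+5.64) = 242.8/30.34 = 8.002 mg/L.
Mixed L₀ = (24.7×3.31 + 5.64×137)/(30.34) = 854.4/30.34 = 28.16 mg/L.
Initial deficit D₀ = C_s − DO₀ = 10.7 − 8.002 = 2.698 mg/L.
t_c = (1/1.334) ln[(1.55/0.216)(1 − 2.698×1.334/(0.216×28.16))] = 0.7496 × ln(2.930) = 0.8059 d.
D_c = (0.216/1.55) × 28.16 × e^(−0.216×0.8059) = 0.1394 × 28.16 × 0.8402 = 3.298 mg/L.
Minimum DO = 10.7 − 3.298 = 7.402 mg/L.

t_c ≈ 0.806 d; minimum DO ≈ 7.40 mg/L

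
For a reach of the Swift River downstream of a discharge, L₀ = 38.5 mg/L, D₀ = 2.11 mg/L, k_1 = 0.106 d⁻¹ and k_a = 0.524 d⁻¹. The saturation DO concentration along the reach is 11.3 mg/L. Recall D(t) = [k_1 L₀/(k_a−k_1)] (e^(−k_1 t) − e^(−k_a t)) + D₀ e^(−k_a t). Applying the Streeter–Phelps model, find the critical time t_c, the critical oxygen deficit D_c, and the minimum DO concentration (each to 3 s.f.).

With k_a/k_1 = 4.943 and 1 − D₀(k_a−k_1)/(k_1 L₀) = 0.7839,
t_c = ln(4.943 × 0.7839) / (0.524 − 0.106) = ln(3.875) / 0.4180 = 1.355/0.4180 = 3.241 d.
L(t_c) = L₀ e^(−k_1 t_c) = 38.5 × 0.7093 = 27.31 mg/L, and at the critical point k_a D_c = k_1 L, so D_c = (0.106/0.524) × 27.31 = 5.524 mg/L.
Minimum DO = C_s − D_c = 11.3 − 5.524 = 5.776 mg/L.

t_c ≈ 3.24 d; D_c ≈ 5.52 mg/L; min DO ≈ 5.78 mg/L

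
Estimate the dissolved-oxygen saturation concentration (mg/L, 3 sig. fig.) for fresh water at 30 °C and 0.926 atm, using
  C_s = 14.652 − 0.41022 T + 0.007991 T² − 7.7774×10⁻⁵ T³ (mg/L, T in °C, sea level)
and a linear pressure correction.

At sea level: C_s = 14.652 − 0.41022×30 + 0.007991×30² − 7.7774×10⁻⁵×30³ = 7.437 mg/L.
Pressure correction: C_s' = 7.437 × 0.926 = 6.887 mg/L.

C_s ≈ 6.89 mg/L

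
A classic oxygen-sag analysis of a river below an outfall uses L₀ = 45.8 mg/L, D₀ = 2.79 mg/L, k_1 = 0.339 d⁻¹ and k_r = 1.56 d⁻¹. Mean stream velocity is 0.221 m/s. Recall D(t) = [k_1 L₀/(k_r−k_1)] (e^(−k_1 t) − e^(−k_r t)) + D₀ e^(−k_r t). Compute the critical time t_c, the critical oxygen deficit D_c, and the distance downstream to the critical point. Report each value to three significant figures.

t_c ≈ 1.05 d; D_c ≈ 6.98 mg/L; x_c ≈ 20.0 km

t_c = [1/(k_r−k_1)] ln[(k_r/k_1)(1 − D₀(k_r−k_1)/(k_1 L₀))]
= [1/(1.56−0.339)] ln[(1.56/0.339)(1 − 2.79×1.221/(0.339×45.8))]
= (1/1.221) ln[4.602 × 0.7806] = 0.8190 × ln(3.592) = 0.8190 × 1.279 = 1.047 d.
D_c = (k_1/k_r) L₀ e^(−k_1 t_c) = (0.339/1.56) × 45.8 × e^(−0.339×1.047) = 0.2173 × 45.8 × 0.7012 = 6.978 mg/L.
x_c = v t_c = 0.221 m/s × 1.047 d × 86400 s/d = 20000 m ≈ 20.0 km.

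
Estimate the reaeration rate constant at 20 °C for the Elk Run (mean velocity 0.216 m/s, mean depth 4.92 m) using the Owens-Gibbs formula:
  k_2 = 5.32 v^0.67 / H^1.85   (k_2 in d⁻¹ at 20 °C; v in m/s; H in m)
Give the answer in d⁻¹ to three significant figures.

k_2 ≈ 0.100 d⁻¹

k_2 = 5.32 × 0.216^0.67 / 4.92^1.85 = 5.32 × 0.3582 / 19.06 = 0.09997 d⁻¹.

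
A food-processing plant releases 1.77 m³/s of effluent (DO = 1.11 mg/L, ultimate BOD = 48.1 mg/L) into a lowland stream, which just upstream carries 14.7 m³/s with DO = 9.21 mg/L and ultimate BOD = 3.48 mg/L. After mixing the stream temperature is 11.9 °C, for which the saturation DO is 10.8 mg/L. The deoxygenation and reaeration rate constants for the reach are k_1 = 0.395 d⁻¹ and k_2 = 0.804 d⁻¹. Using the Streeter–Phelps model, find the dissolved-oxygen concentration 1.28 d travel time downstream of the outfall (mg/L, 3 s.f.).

Mixed DO = (14.7×9.21 + 1.77×1.11)/(14.7+1.77) = 137.4/16.47 = 8.340 mg/L.
Mixed L₀ = (14.7×3.48 + 1.77×48.1)/(16.47) = 136.3/16.47 = 8.275 mg/L.
Initial deficit D₀ = C_s − DO₀ = 10.8 − 8.340 = 2.460 mg/L.
D(1.28) = [0.395×8.275/(0.804−0.395)](e^(−0.395×1.28) − e^(−0.804×1.28)) + 2.460 e^(−0.804×1.28)
= 7.992 × (0.6031 − 0.3573) + 2.460 × 0.3573 = 2.844 mg/L.
DO = 10.8 − 2.844 = 7.956 mg/L.

DO ≈ 7.96 mg/L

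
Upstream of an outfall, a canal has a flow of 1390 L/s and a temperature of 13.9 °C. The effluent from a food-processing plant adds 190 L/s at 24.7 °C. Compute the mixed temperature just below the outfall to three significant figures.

15.2 °C

Flow-weighted mixing: C = (Q_r C_r + Q_w C_w)/(Q_r + Q_w)
= (1390×13.9 + 190×24.7)/(1390 + 190) = 24010/1580 = 15.20 °C.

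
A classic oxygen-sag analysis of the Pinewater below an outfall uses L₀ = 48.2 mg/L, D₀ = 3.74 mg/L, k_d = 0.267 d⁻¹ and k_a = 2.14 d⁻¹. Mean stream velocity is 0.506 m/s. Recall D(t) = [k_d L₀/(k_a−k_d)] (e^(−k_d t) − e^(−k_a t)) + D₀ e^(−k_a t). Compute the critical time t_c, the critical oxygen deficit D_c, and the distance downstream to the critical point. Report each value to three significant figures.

At the critical point dD/dt = 0, so k_d L₀ e^(−k_d t) = k_a D. Substituting D(t) from the Streeter–Phelps equation and solving for t gives
t_c = ln[(k_a/k_d)(1 − D₀(k_a−k_d)/(k_d L₀))] / (k_a−k_d).
Here k_a−k_d = 1.873 d⁻¹ and 1 − D₀(k_a−k_d)/(k_d L₀) = 1 − 3.74×1.873/(0.267×48.2) = 0.4557, so
t_c = ln(8.015 × 0.4557) / 1.873 = 1.295 / 1.873 = 0.6916 d.
L(t_c) = L₀ e^(−k_d t_c) = 48.2 × 0.8314 = 40.07 mg/L, and at the critical point k_a D_c = k_d L, so D_c = (0.267/2.14) × 40.07 = 5.000 mg/L.
x_c = v t_c = 0.506 m/s × 0.6916 d × 86400 s/d = 30240 m ≈ 30.2 km.

t_c ≈ 0.692 d; D_c ≈ 5.00 mg/L; x_c ≈ 30.2 km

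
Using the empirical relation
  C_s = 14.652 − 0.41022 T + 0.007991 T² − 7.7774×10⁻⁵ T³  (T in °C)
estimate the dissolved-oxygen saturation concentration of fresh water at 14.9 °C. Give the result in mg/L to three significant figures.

C_s = 14.652 − 0.41022×14.9 + 0.007991×14.9² − 7.7774×10⁻⁵×14.9³ = 10.06 mg/L.

C_s ≈ 10.1 mg/L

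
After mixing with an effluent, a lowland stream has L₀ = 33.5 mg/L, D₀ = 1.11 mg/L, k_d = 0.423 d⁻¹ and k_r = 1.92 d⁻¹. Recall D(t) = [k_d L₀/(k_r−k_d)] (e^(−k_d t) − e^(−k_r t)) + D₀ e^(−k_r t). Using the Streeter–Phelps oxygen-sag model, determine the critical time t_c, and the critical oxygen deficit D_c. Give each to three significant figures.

t_c = [1/(k_r−k_d)] ln[(k_r/k_d)(1 − D₀(k_r−k_d)/(k_d L₀))]
= [1/(1.92−0.423)] ln[(1.92/0.423)(1 − 1.11×1.497/(0.423×33.5))]
= (1/1.497) ln[4.539 × 0.8827] = 0.6680 × ln(4.007) = 0.6680 × 1.388 = 0.9272 d.
L(t_c) = L₀ e^(−k_d t_c) = 33.5 × 0.6756 = 22.63 mg/L, and at the critical point k_r D_c = k_d L, so D_c = (0.423/1.92) × 22.63 = 4.986 mg/L.

t_c ≈ 0.927 d; D_c ≈ 4.99 mg/L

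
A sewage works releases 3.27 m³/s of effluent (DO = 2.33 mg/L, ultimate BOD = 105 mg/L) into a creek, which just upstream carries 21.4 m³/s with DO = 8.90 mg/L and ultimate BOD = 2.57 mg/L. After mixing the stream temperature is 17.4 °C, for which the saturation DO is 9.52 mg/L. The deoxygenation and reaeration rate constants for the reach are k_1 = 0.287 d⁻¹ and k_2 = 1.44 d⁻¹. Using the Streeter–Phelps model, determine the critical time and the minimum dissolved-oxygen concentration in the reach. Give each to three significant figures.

Mixed DO = (21.4×8.90 + 3.27×2.33)/(21.4+3.27) = 198.1/24.67 = 8.029 mg/L.
Mixed L₀ = (21.4×2.57 + 3.27×105)/(24.67) = 398.3/24.67 = 16.15 mg/L.
Initial deficit D₀ = C_s − DO₀ = 9.52 − 8.029 = 1.491 mg/L.
t_c = (1/1.153) ln[(1.44/0.287)(1 − 1.491×1.153/(0.287×16.15))] = 0.8673 × ln(3.156) = 0.9969 d.
D_c = (0.287/1.44) × 16.15 × e^(−0.287×0.9969) = 0.1993 × 16.15 × 0.7512 = 2.417 mg/L.
Minimum DO = 9.52 − 2.417 = 7.103 mg/L.

t_c ≈ 0.997 d; minimum DO ≈ 7.10 mg/L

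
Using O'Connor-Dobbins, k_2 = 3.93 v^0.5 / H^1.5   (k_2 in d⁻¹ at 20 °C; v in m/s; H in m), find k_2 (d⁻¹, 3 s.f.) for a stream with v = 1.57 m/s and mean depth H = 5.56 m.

k_2 = 3.93 × 1.57^0.5 / 5.56^1.5 = 3.93 × 1.253 / 13.11 = 0.3756 d⁻¹.

k_2 ≈ 0.376 d⁻¹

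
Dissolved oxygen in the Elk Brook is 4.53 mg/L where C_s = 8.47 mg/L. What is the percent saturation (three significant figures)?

53.5 % saturation

% saturation = C/C_s × 100 = 4.53/8.47 × 100 = 53.5 %.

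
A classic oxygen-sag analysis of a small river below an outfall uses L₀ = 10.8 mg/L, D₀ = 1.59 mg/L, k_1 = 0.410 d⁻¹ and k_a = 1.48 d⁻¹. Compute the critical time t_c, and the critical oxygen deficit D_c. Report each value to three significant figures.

t_c ≈ 0.747 d; D_c ≈ 2.20 mg/L

With k_a/k_1 = 3.610 and 1 − D₀(k_a−k_1)/(k_1 L₀) = 0.6158,
t_c = ln(3.610 × 0.6158) / (1.48 − 0.410) = ln(2.223) / 1.070 = 0.7988/1.070 = 0.7465 d.
L(t_c) = L₀ e^(−k_1 t_c) = 10.8 × 0.7363 = 7.952 mg/L, and at the critical point k_a D_c = k_1 L, so D_c = (0.410/1.48) × 7.952 = 2.203 mg/L.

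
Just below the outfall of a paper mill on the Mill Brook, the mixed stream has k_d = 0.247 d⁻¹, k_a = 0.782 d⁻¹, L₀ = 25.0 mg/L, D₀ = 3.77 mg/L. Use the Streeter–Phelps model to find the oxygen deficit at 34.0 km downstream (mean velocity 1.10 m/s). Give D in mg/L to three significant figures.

Travel time t = x/v = 34.0 km / (1.10 m/s) = 34000 m / 1.10 m/s = 30910 s = 0.3577 d.
k_d L₀/(k_a−k_d) = 0.247×25.0/(0.782−0.247) = 6.175/0.5350 = 11.54 mg/L.
e^(−k_d t) = e^(−0.247×0.3577) = 0.9154; e^(−k_a t) = e^(−0.782×0.3577) = 0.7560.
D = 11.54 × (0.9154 − 0.7560) + 3.77 × 0.7560 = 1.841 + 2.850 = 4.691 mg/L.

D ≈ 4.69 mg/L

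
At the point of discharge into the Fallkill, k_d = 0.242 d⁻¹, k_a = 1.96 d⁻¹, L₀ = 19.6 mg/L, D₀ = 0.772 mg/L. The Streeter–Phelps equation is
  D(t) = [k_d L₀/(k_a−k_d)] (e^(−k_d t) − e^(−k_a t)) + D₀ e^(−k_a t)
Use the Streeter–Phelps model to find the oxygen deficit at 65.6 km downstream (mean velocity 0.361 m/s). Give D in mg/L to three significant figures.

D ≈ 1.63 mg/L

Travel time t = x/v = 65.6 km / (0.361 m/s) = 65600 m / 0.361 m/s = 181700 s = 2.103 d.
k_d L₀/(k_a−k_d) = 0.242×19.6/(1.96−0.242) = 4.743/1.718 = 2.761 mg/L.
e^(−k_d t) = e^(−0.242×2.103) = 0.6011; e^(−k_a t) = e^(−1.96×2.103) = 0.01621.
D = 2.761 × (0.6011 − 0.01621) + 0.772 × 0.01621 = 1.615 + 0.01251 = 1.627 mg/L.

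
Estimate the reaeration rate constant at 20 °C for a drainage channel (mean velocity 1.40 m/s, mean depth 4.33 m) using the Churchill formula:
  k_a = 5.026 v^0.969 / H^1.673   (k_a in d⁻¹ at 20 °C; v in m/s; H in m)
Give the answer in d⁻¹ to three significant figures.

k_a ≈ 0.600 d⁻¹

k_a = 5.026 × 1.40^0.969 / 4.33^1.673 = 5.026 × 1.385 / 11.61 = 0.5998 d⁻¹.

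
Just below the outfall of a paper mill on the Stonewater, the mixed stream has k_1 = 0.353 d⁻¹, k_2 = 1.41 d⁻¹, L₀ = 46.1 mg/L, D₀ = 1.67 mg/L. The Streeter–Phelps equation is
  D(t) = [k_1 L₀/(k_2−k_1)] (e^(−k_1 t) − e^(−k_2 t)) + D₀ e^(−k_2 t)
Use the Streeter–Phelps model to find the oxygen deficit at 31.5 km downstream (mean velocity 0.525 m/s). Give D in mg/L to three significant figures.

D ≈ 6.89 mg/L

Travel time t = x/v = 31.5 km / (0.525 m/s) = 31500 m / 0.525 m/s = 60000 s = 0.6944 d.
k_1 L₀/(k_2−k_1) = 0.353×46.1/(1.41−0.353) = 16.27/1.057 = 15.40 mg/L.
e^(−k_1 t) = e^(−0.353×0.6944) = 0.7826; e^(−k_2 t) = e^(−1.41×0.6944) = 0.3756.
D = 15.40 × (0.7826 − 0.3756) + 1.67 × 0.3756 = 6.266 + 0.6273 = 6.893 mg/L.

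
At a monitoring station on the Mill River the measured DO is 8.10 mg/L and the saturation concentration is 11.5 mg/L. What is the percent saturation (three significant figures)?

70.4 % saturation

% saturation = C/C_s × 100 = 8.10/11.5 × 100 = 70.4 %.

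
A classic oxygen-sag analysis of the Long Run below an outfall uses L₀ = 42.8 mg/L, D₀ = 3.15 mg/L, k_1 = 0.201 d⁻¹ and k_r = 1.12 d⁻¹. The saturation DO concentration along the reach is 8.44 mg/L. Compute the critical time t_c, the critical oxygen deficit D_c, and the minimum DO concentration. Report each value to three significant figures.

t_c ≈ 1.42 d; D_c ≈ 5.77 mg/L; min DO ≈ 2.67 mg/L

At the critical point dD/dt = 0, so k_1 L₀ e^(−k_1 t) = k_r D. Substituting D(t) from the Streeter–Phelps equation and solving for t gives
t_c = ln[(k_r/k_1)(1 − D₀(k_r−k_1)/(k_1 L₀))] / (k_r−k_1).
Here k_r−k_1 = 0.9190 d⁻¹ and 1 − D₀(k_r−k_1)/(k_1 L₀) = 1 − 3.15×0.9190/(0.201×42.8) = 0.6635, so
t_c = ln(5.572 × 0.6635) / 0.9190 = 1.308 / 0.9190 = 1.423 d.
L(t_c) = L₀ e^(−k_1 t_c) = 42.8 × 0.7513 = 32.15 mg/L, and at the critical point k_r D_c = k_1 L, so D_c = (0.201/1.12) × 32.15 = 5.771 mg/L.
Minimum DO = C_s − D_c = 8.44 − 5.771 = 2.669 mg/L.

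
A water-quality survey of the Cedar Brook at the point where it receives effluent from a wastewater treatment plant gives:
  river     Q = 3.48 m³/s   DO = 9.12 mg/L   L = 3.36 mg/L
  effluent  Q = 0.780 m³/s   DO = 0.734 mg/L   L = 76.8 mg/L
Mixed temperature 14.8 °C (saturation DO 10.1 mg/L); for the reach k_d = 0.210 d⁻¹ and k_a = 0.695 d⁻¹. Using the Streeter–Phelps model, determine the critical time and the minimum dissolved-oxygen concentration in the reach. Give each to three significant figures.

t_c ≈ 1.59 d; minimum DO ≈ 6.47 mg/L

Mixed DO = (3.48×9.12 + 0.780×0.734)/(3.48+0.780) = 32.31/4.260 = 7.585 mg/L.
Mixed L₀ = (3.48×3.36 + 0.780×76.8)/(4.260) = 71.60/4.260 = 16.81 mg/L.
Initial deficit D₀ = C_s − DO₀ = 10.1 − 7.585 = 2.515 mg/L.
t_c = (1/0.4850) ln[(0.695/0.210)(1 − 2.515×0.4850/(0.210×16.81))] = 2.062 × ln(2.166) = 1.593 d.
D_c = (0.210/0.695) × 16.81 × e^(−0.210×1.593) = 0.3022 × 16.81 × 0.7157 = 3.634 mg/L.
Minimum DO = 10.1 − 3.634 = 6.466 mg/L.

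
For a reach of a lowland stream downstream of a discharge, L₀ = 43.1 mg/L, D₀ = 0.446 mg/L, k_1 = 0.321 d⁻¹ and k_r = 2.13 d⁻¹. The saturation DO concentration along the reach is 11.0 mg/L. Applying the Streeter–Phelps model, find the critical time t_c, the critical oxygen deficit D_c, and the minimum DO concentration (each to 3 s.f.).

At the critical point dD/dt = 0, so k_1 L₀ e^(−k_1 t) = k_r D. Substituting D(t) from the Streeter–Phelps equation and solving for t gives
t_c = ln[(k_r/k_1)(1 − D₀(k_r−k_1)/(k_1 L₀))] / (k_r−k_1).
Here k_r−k_1 = 1.809 d⁻¹ and 1 − D₀(k_r−k_1)/(k_1 L₀) = 1 − 0.446×1.809/(0.321×43.1) = 0.9417, so
t_c = ln(6.636 × 0.9417) / 1.809 = 1.832 / 1.809 = 1.013 d.
L(t_c) = L₀ e^(−k_1 t_c) = 43.1 × 0.7224 = 31.14 mg/L, and at the critical point k_r D_c = k_1 L, so D_c = (0.321/2.13) × 31.14 = 4.692 mg/L.
Minimum DO = C_s − D_c = 11.0 − 4.692 = 6.308 mg/L.

t_c ≈ 1.01 d; D_c ≈ 4.69 mg/L; min DO ≈ 6.31 mg/L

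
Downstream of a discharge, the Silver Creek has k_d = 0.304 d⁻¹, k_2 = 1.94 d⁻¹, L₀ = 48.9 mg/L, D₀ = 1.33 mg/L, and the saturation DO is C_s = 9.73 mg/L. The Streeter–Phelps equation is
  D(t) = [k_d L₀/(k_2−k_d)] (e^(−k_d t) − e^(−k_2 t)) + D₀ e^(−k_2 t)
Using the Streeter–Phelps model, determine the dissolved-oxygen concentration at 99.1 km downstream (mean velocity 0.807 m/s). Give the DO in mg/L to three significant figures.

Travel time t = x/v = 99.1 km / (0.807 m/s) = 99100 m / 0.807 m/s = 122800 s = 1.421 d.
k_d L₀/(k_2−k_d) = 0.304×48.9/(1.94−0.304) = 14.87/1.636 = 9.087 mg/L.
e^(−k_d t) = e^(−0.304×1.421) = 0.6492; e^(−k_2 t) = e^(−1.94×1.421) = 0.06346.
D = 9.087 × (0.6492 − 0.06346) + 1.33 × 0.06346 = 5.322 + 0.08440 = 5.406 mg/L.
DO = C_s − D = 9.73 − 5.406 = 4.324 mg/L.

DO ≈ 4.32 mg/L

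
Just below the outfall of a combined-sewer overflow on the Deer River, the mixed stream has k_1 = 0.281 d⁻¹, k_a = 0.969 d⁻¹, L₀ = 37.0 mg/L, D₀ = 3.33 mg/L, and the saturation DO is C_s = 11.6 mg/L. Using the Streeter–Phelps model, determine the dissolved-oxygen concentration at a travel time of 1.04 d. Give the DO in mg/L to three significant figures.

k_1 L₀/(k_a−k_1) = 0.281×37.0/(0.969−0.281) = 10.40/0.6880 = 15.11 mg/L.
e^(−k_1 t) = e^(−0.281×1.040) = 0.7466; e^(−k_a t) = e^(−0.969×1.040) = 0.3650.
D = 15.11 × (0.7466 − 0.3650) + 3.33 × 0.3650 = 5.766 + 1.216 = 6.982 mg/L.
DO = C_s − D = 11.6 − 6.982 = 4.618 mg/L.

DO ≈ 4.62 mg/L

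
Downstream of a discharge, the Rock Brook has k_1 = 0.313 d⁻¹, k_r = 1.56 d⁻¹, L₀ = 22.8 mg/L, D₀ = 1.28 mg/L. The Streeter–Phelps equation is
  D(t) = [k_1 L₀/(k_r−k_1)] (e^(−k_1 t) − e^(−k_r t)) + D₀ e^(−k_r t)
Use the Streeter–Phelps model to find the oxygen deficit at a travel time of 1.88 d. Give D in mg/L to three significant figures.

k_1 L₀/(k_r−k_1) = 0.313×22.8/(1.56−0.313) = 7.136/1.247 = 5.723 mg/L.
e^(−k_1 t) = e^(−0.313×1.880) = 0.5552; e^(−k_r t) = e^(−1.56×1.880) = 0.05325.
D = 5.723 × (0.5552 − 0.05325) + 1.28 × 0.05325 = 2.873 + 0.06816 = 2.941 mg/L.

D ≈ 2.94 mg/L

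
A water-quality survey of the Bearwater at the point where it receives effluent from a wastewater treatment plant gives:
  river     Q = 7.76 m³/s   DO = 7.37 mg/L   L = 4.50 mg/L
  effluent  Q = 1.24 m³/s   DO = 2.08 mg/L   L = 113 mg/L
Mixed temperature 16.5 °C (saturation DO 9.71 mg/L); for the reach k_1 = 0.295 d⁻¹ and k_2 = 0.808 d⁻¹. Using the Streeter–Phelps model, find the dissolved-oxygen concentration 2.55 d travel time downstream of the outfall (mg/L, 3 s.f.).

DO ≈ 5.47 mg/L

Mixed DO = (7.76×7.37 + 1.24×2.08)/(7.76+1.24) = 59.77/9.000 = 6.641 mg/L.
Mixed L₀ = (7.76×4.50 + 1.24×113)/(9.000) = 175.0/9.000 = 19.45 mg/L.
Initial deficit D₀ = C_s − DO₀ = 9.71 − 6.641 = 3.069 mg/L.
D(2.55) = [0.295×19.45/(0.808−0.295)](e^(−0.295×2.55) − e^(−0.808×2.55)) + 3.069 e^(−0.808×2.55)
= 11.18 × (0.4713 − 0.1274) + 3.069 × 0.1274 = 4.237 mg/L.
DO = 9.71 − 4.237 = 5.473 mg/L.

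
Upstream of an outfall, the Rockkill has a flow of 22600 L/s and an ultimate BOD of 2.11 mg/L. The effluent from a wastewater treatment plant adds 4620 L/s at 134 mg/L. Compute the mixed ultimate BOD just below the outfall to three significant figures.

24.5 mg/L

Flow-weighted mixing: C = (Q_r C_r + Q_w C_w)/(Q_r + Q_w)
= (22600×2.11 + 4620×134)/(22600 + 4620) = 666800/27220 = 24.50 mg/L.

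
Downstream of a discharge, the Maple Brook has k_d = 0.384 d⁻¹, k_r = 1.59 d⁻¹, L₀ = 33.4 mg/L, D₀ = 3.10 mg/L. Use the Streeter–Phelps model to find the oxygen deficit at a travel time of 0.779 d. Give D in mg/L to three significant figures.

D ≈ 5.70 mg/L

k_d L₀/(k_r−k_d) = 0.384×33.4/(1.59−0.384) = 12.83/1.206 = 10.63 mg/L.
e^(−k_d t) = e^(−0.384×0.7790) = 0.7415; e^(−k_r t) = e^(−1.59×0.7790) = 0.2898.
D = 10.63 × (0.7415 − 0.2898) + 3.10 × 0.2898 = 4.803 + 0.8983 = 5.702 mg/L.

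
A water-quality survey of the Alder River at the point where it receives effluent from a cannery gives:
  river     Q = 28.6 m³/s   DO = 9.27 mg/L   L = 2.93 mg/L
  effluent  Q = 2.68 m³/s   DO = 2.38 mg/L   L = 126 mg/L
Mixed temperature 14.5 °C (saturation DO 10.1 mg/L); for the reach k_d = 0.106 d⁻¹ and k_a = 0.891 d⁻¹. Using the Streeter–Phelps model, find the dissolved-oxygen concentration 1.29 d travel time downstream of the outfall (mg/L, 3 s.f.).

Mixed DO = (28.6×9.27 + 2.68×2.38)/(28.6+2.68) = 271.5/31.28 = 8.680 mg/L.
Mixed L₀ = (28.6×2.93 + 2.68×126)/(31.28) = 421.5/31.28 = 13.47 mg/L.
Initial deficit D₀ = C_s − DO₀ = 10.1 − 8.680 = 1.420 mg/L.
D(1.29) = [0.106×13.47/(0.891−0.106)](e^(−0.106×1.29) − e^(−0.891×1.29)) + 1.420 e^(−0.891×1.29)
= 1.819 × (0.8722 − 0.3168) + 1.420 × 0.3168 = 1.460 mg/L.
DO = 10.1 − 1.460 = 8.640 mg/L.

DO ≈ 8.64 mg/L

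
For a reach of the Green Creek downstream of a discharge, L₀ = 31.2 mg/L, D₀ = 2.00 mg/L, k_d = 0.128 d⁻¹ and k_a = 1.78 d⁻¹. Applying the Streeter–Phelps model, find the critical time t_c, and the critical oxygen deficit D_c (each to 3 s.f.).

t_c ≈ 0.530 d; D_c ≈ 2.10 mg/L

t_c = [1/(k_a−k_d)] ln[(k_a/k_d)(1 − D₀(k_a−k_d)/(k_d L₀))]
= [1/(1.78−0.128)] ln[(1.78/0.128)(1 − 2.00×1.652/(0.128×31.2))]
= (1/1.652) ln[13.91 × 0.1727] = 0.6053 × ln(2.401) = 0.6053 × 0.8760 = 0.5303 d.
D_c = (k_d/k_a) L₀ e^(−k_d t_c) = (0.128/1.78) × 31.2 × e^(−0.128×0.5303) = 0.07191 × 31.2 × 0.9344 = 2.096 mg/L.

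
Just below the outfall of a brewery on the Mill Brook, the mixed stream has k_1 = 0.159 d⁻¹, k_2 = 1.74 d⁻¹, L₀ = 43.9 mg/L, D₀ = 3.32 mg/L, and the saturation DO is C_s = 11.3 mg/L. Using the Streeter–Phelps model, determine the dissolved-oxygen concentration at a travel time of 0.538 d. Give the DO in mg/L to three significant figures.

k_1 L₀/(k_2−k_1) = 0.159×43.9/(1.74−0.159) = 6.980/1.581 = 4.415 mg/L.
e^(−k_1 t) = e^(−0.159×0.5380) = 0.9180; e^(−k_2 t) = e^(−1.74×0.5380) = 0.3921.
D = 4.415 × (0.9180 − 0.3921) + 3.32 × 0.3921 = 2.322 + 1.302 = 3.624 mg/L.
DO = C_s − D = 11.3 − 3.624 = 7.676 mg/L.

DO ≈ 7.68 mg/L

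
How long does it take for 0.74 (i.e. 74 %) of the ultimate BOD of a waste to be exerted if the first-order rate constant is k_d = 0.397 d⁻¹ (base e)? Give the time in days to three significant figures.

y/L₀ = 1 − e^(−k_d t) = 0.74 ⇒ e^(−k_d t) = 0.260
t = −ln(0.260) / 0.397 = 1.347 / 0.397 = 3.393 d.

t ≈ 3.39 d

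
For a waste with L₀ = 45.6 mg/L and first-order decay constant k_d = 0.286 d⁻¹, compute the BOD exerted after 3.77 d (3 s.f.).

y_t = L₀(1 − e^(−k_d t)) = 45.6 × (1 − e^(−0.286×3.77))
= 45.6 × (1 − 0.3402) = 45.6 × 0.6598 = 30.09 mg/L.

y ≈ 30.1 mg/L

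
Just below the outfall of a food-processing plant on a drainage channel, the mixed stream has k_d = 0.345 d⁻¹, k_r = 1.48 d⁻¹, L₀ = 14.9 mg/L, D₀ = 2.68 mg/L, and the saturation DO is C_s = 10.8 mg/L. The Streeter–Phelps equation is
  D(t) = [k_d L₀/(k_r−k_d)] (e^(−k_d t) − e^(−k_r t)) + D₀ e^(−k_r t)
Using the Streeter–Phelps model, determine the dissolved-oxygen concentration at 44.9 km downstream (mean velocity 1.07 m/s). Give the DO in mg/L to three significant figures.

DO ≈ 7.87 mg/L

Travel time t = x/v = 44.9 km / (1.07 m/s) = 44900 m / 1.07 m/s = 41960 s = 0.4857 d.
k_d L₀/(k_r−k_d) = 0.345×14.9/(1.48−0.345) = 5.140/1.135 = 4.529 mg/L.
e^(−k_d t) = e^(−0.345×0.4857) = 0.8457; e^(−k_r t) = e^(−1.48×0.4857) = 0.4873.
D = 4.529 × (0.8457 − 0.4873) + 2.68 × 0.4873 = 1.623 + 1.306 = 2.929 mg/L.
DO = C_s − D = 10.8 − 2.929 = 7.871 mg/L.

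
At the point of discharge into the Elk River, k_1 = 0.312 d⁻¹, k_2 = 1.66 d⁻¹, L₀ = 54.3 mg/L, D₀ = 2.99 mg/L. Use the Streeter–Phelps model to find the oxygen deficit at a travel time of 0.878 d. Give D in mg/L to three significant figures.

D ≈ 7.33 mg/L

k_1 L₀/(k_2−k_1) = 0.312×54.3/(1.66−0.312) = 16.94/1.348 = 12.57 mg/L.
e^(−k_1 t) = e^(−0.312×0.8780) = 0.7604; e^(−k_2 t) = e^(−1.66×0.8780) = 0.2328.
D = 12.57 × (0.7604 − 0.2328) + 2.99 × 0.2328 = 6.630 + 0.6961 = 7.326 mg/L.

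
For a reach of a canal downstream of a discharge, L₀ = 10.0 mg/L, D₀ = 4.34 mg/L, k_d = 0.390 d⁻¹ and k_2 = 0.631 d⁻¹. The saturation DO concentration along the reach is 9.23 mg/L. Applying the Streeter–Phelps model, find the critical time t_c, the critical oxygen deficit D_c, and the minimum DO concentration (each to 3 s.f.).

t_c ≈ 0.701 d; D_c ≈ 4.70 mg/L; min DO ≈ 4.53 mg/L

At the critical point dD/dt = 0, so k_d L₀ e^(−k_d t) = k_2 D. Substituting D(t) from the Streeter–Phelps equation and solving for t gives
t_c = ln[(k_2/k_d)(1 − D₀(k_2−k_d)/(k_d L₀))] / (k_2−k_d).
Here k_2−k_d = 0.2410 d⁻¹ and 1 − D₀(k_2−k_d)/(k_d L₀) = 1 − 4.34×0.2410/(0.390×10.0) = 0.7318, so
t_c = ln(1.618 × 0.7318) / 0.2410 = 0.1689 / 0.2410 = 0.7009 d.
D_c = (k_d/k_2) L₀ e^(−k_d t_c) = (0.390/0.631) × 10.0 × e^(−0.390×0.7009) = 0.6181 × 10.0 × 0.7608 = 4.702 mg/L.
Minimum DO = C_s − D_c = 9.23 − 4.702 = 4.528 mg/L.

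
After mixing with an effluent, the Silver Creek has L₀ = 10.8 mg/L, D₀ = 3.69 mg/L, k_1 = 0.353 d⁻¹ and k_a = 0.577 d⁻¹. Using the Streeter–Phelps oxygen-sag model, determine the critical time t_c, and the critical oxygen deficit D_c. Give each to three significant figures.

t_c ≈ 1.10 d; D_c ≈ 4.48 mg/L

t_c = [1/(k_a−k_1)] ln[(k_a/k_1)(1 − D₀(k_a−k_1)/(k_1 L₀))]
= [1/(0.577−0.353)] ln[(0.577/0.353)(1 − 3.69×0.2240/(0.353×10.8))]
= (1/0.2240) ln[1.635 × 0.7832] = 4.464 × ln(1.280) = 4.464 × 0.2470 = 1.103 d.
D_c = (k_1/k_a) L₀ e^(−k_1 t_c) = (0.353/0.577) × 10.8 × e^(−0.353×1.103) = 0.6118 × 10.8 × 0.6776 = 4.477 mg/L.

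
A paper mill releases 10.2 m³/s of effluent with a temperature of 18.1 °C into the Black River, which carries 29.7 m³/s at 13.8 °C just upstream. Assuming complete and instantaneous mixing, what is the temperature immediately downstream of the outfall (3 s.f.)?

Flow-weighted mixing: C = (Q_r C_r + Q_w C_w)/(Q_r + Q_w)
= (29.7×13.8 + 10.2×18.1)/(29.7 + 10.2) = 594.5/39.90 = 14.90 °C.

14.9 °C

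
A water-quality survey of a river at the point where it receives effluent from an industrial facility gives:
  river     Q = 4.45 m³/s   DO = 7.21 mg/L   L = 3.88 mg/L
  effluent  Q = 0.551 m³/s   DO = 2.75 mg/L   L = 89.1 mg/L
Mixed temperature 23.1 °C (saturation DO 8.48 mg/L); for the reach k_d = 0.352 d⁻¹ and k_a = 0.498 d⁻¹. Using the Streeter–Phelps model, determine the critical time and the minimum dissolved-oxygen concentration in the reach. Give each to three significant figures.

Mixed DO = (4.45×7.21 + 0.551×2.75)/(4.45+0.551) = 33.60/5.001 = 6.719 mg/L.
Mixed L₀ = (4.45×3.88 + 0.551×89.1)/(5.001) = 66.36/5.001 = 13.27 mg/L.
Initial deficit D₀ = C_s − DO₀ = 8.48 − 6.719 = 1.761 mg/L.
t_c = (1/0.1460) ln[(0.498/0.352)(1 − 1.761×0.1460/(0.352×13.27))] = 6.849 × ln(1.337) = 1.989 d.
D_c = (0.352/0.498) × 13.27 × e^(−0.352×1.989) = 0.7068 × 13.27 × 0.4966 = 4.658 mg/L.
Minimum DO = 8.48 − 4.658 = 3.822 mg/L.

t_c ≈ 1.99 d; minimum DO ≈ 3.82 mg/L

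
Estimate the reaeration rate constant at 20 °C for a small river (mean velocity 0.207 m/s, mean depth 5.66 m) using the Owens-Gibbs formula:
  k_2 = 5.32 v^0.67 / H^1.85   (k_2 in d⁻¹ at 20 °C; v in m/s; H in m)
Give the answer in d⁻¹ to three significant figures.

k_2 ≈ 0.0750 d⁻¹

k_2 = 5.32 × 0.207^0.67 / 5.66^1.85 = 5.32 × 0.3481 / 24.70 = 0.07497 d⁻¹.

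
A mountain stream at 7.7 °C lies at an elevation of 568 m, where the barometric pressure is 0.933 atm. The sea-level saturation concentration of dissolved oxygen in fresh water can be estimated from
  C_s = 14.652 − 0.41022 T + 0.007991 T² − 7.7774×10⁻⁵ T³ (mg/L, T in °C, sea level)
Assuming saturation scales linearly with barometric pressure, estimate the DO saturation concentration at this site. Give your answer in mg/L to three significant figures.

C_s ≈ 11.1 mg/L

At sea level: C_s = 14.652 − 0.41022×7.7 + 0.007991×7.7² − 7.7774×10⁻⁵×7.7³ = 11.93 mg/L.
Pressure correction: C_s' = 11.93 × 0.933 = 11.13 mg/L.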